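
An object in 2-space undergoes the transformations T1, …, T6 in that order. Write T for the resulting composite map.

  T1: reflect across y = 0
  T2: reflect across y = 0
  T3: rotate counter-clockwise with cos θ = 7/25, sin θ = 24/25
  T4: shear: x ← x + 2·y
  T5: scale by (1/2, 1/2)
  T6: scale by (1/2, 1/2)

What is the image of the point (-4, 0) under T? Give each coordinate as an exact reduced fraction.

T1 reflect across y = 0: (-4, 0) → (-4, 0)
T2 reflect across y = 0: (-4, 0) → (-4, 0)
T3 rotate counter-clockwise with cos θ = 7/25, sin θ = 24/25: (-4, 0) → (-28/25, -96/25)
T4 shear: x ← x + 2·y: (-28/25, -96/25) → (-44/5, -96/25)
T5 scale by (1/2, 1/2): (-44/5, -96/25) → (-22/5, -48/25)
T6 scale by (1/2, 1/2): (-22/5, -48/25) → (-11/5, -24/25)

T(p) = (-11/5, -24/25)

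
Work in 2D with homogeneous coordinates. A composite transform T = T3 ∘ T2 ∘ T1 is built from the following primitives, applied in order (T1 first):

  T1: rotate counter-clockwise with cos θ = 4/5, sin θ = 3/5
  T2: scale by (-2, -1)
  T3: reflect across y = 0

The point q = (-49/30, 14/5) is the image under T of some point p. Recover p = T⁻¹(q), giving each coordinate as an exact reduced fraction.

p = (7/3, 7/4)

T1 = [4/5 -3/5 0; 3/5 4/5 0; 0 0 1]
T2·T1 = [-8/5 6/5 0; -3/5 -4/5 0; 0 0 1]
T3·…·T1 = [-8/5 6/5 0; 3/5 4/5 0; 0 0 1]
det M = -2; M⁻¹ = [-2/5 3/5 0; 3/10 4/5 0; 0 0 1]
M⁻¹ · (-49/30, 14/5)ᵀ = (7/3, 7/4)ᵀ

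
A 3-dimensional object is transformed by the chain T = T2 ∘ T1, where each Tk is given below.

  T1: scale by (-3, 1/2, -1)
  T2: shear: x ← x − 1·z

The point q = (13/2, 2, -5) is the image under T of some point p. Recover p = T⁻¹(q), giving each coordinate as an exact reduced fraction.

p = (-1/2, 4, 5)

T1 = [-3 0 0 0; 0 1/2 0 0; 0 0 -1 0; 0 0 0 1]
T2·T1 = [-3 0 1 0; 0 1/2 0 0; 0 0 -1 0; 0 0 0 1]
det M = 3/2; M⁻¹ = [-1/3 0 -1/3 0; 0 2 0 0; 0 0 -1 0; 0 0 0 1]
M⁻¹ · (13/2, 2, -5)ᵀ = (-1/2, 4, 5)ᵀ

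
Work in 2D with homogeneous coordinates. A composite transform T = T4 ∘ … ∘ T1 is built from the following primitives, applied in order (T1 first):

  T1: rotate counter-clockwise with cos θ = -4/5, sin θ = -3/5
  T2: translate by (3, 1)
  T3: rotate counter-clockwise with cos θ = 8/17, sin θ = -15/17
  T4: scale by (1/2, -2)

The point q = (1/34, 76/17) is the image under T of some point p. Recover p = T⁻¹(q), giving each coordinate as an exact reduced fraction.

T1 = [-4/5 3/5 0; -3/5 -4/5 0; 0 0 1]
T2·T1 = [-4/5 3/5 3; -3/5 -4/5 1; 0 0 1]
T3·…·T1 = [-77/85 -36/85 39/17; 36/85 -77/85 -37/17; 0 0 1]
T4·…·T1 = [-77/170 -18/85 39/34; -72/85 154/85 74/17; 0 0 1]
det M = -1; M⁻¹ = [-154/85 -18/85 3; -72/85 77/170 -1; 0 0 1]
M⁻¹ · (1/34, 76/17)ᵀ = (2, 1)ᵀ

p = (2, 1)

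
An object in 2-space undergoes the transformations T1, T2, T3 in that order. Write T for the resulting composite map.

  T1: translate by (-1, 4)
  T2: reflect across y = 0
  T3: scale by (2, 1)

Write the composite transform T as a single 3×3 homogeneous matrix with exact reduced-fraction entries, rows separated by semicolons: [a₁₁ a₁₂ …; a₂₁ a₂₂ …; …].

T = [2 0 -2; 0 -1 -4; 0 0 1]

T1 = [1 0 -1; 0 1 4; 0 0 1]
T2·T1 = [1 0 -1; 0 -1 -4; 0 0 1]
T3·…·T1 = [2 0 -2; 0 -1 -4; 0 0 1]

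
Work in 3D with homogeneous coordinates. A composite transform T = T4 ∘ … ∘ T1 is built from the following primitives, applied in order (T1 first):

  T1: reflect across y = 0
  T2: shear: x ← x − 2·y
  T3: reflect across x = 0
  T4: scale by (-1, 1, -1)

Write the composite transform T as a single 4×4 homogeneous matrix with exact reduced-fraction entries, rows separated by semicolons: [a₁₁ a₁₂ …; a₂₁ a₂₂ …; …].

T = [1 2 0 0; 0 -1 0 0; 0 0 -1 0; 0 0 0 1]

T1 = [1 0 0 0; 0 -1 0 0; 0 0 1 0; 0 0 0 1]
T2·T1 = [1 2 0 0; 0 -1 0 0; 0 0 1 0; 0 0 0 1]
T3·…·T1 = [-1 -2 0 0; 0 -1 0 0; 0 0 1 0; 0 0 0 1]
T4·…·T1 = [1 2 0 0; 0 -1 0 0; 0 0 -1 0; 0 0 0 1]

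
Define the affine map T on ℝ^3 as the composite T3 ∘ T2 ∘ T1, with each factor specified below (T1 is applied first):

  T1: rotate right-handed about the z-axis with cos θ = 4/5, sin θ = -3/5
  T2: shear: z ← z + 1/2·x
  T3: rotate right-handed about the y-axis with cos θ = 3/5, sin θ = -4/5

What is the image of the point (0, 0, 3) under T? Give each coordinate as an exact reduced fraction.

T1 rotate right-handed about the z-axis with cos θ = 4/5, sin θ = -3/5: (0, 0, 3) → (0, 0, 3)
T2 shear: z ← z + 1/2·x: (0, 0, 3) → (0, 0, 3)
T3 rotate right-handed about the y-axis with cos θ = 3/5, sin θ = -4/5: (0, 0, 3) → (-12/5, 0, 9/5)

T(p) = (-12/5, 0, 9/5)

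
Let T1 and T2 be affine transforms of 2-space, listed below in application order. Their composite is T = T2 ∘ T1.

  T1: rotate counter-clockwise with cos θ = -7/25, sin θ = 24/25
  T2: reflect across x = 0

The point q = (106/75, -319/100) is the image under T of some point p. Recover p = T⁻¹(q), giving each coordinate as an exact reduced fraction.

T1 = [-7/25 -24/25 0; 24/25 -7/25 0; 0 0 1]
T2·T1 = [7/25 24/25 0; 24/25 -7/25 0; 0 0 1]
det M = -1; M⁻¹ = [7/25 24/25 0; 24/25 -7/25 0; 0 0 1]
M⁻¹ · (106/75, -319/100)ᵀ = (-8/3, 9/4)ᵀ

p = (-8/3, 9/4)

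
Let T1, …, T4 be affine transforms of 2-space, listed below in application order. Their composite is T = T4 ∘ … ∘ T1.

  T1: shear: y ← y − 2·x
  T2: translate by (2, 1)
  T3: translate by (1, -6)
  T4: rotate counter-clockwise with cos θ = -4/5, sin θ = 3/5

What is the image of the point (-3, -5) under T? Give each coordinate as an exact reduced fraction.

T1 shear: y ← y − 2·x: (-3, -5) → (-3, 1)
T2 translate by (2, 1): (-3, 1) → (-1, 2)
T3 translate by (1, -6): (-1, 2) → (0, -4)
T4 rotate counter-clockwise with cos θ = -4/5, sin θ = 3/5: (0, -4) → (12/5, 16/5)

T(p) = (12/5, 16/5)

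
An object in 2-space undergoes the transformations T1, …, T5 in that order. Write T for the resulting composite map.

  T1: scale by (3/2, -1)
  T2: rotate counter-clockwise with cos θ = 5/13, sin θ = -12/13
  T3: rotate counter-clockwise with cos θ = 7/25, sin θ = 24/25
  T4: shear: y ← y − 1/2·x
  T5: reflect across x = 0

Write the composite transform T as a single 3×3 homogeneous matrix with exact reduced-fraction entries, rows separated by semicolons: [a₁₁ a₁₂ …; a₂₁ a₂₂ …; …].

T1 = [3/2 0 0; 0 -1 0; 0 0 1]
T2·T1 = [15/26 -12/13 0; -18/13 -5/13 0; 0 0 1]
T3·…·T1 = [969/650 36/325 0; 54/325 -323/325 0; 0 0 1]
T4·…·T1 = [969/650 36/325 0; -753/1300 -341/325 0; 0 0 1]
T5·…·T1 = [-969/650 -36/325 0; -753/1300 -341/325 0; 0 0 1]

T = [-969/650 -36/325 0; -753/1300 -341/325 0; 0 0 1]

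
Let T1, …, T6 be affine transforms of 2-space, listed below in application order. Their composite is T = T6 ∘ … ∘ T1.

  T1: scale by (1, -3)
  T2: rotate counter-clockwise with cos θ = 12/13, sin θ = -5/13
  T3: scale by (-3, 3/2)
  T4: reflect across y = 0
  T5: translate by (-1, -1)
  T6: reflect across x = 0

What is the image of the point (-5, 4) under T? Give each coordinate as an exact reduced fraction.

T(p) = (-347/13, 331/26)

T1 scale by (1, -3): (-5, 4) → (-5, -12)
T2 rotate counter-clockwise with cos θ = 12/13, sin θ = -5/13: (-5, -12) → (-120/13, -119/13)
T3 scale by (-3, 3/2): (-120/13, -119/13) → (360/13, -357/26)
T4 reflect across y = 0: (360/13, -357/26) → (360/13, 357/26)
T5 translate by (-1, -1): (360/13, 357/26) → (347/13, 331/26)
T6 reflect across x = 0: (347/13, 331/26) → (-347/13, 331/26)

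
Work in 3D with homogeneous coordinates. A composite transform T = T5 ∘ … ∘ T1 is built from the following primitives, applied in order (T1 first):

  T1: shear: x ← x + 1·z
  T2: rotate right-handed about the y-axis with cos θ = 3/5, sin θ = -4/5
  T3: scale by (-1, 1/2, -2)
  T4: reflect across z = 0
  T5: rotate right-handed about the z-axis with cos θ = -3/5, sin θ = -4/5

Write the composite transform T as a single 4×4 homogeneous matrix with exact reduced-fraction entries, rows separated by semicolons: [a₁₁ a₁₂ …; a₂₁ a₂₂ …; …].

T = [9/25 2/5 -3/25 0; 12/25 -3/10 -4/25 0; 8/5 0 14/5 0; 0 0 0 1]

T1 = [1 0 1 0; 0 1 0 0; 0 0 1 0; 0 0 0 1]
T2·T1 = [3/5 0 -1/5 0; 0 1 0 0; 4/5 0 7/5 0; 0 0 0 1]
T3·…·T1 = [-3/5 0 1/5 0; 0 1/2 0 0; -8/5 0 -14/5 0; 0 0 0 1]
T4·…·T1 = [-3/5 0 1/5 0; 0 1/2 0 0; 8/5 0 14/5 0; 0 0 0 1]
T5·…·T1 = [9/25 2/5 -3/25 0; 12/25 -3/10 -4/25 0; 8/5 0 14/5 0; 0 0 0 1]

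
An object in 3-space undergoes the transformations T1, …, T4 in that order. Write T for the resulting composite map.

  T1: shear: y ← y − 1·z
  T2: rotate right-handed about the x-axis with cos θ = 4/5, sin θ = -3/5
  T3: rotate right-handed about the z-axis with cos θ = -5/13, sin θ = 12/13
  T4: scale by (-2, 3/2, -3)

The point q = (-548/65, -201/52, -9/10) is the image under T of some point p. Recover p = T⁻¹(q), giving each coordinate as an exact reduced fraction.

p = (-4, -4, -3/2)

T1 = [1 0 0 0; 0 1 -1 0; 0 0 1 0; 0 0 0 1]
T2·T1 = [1 0 0 0; 0 4/5 -1/5 0; 0 -3/5 7/5 0; 0 0 0 1]
T3·…·T1 = [-5/13 -48/65 12/65 0; 12/13 -4/13 1/13 0; 0 -3/5 7/5 0; 0 0 0 1]
T4·…·T1 = [10/13 96/65 -24/65 0; 18/13 -6/13 3/26 0; 0 9/5 -21/5 0; 0 0 0 1]
det M = 9; M⁻¹ = [5/26 8/13 0 0; 42/65 -14/39 -1/15 0; 18/65 -2/13 -4/15 0; 0 0 0 1]
M⁻¹ · (-548/65, -201/52, -9/10)ᵀ = (-4, -4, -3/2)ᵀ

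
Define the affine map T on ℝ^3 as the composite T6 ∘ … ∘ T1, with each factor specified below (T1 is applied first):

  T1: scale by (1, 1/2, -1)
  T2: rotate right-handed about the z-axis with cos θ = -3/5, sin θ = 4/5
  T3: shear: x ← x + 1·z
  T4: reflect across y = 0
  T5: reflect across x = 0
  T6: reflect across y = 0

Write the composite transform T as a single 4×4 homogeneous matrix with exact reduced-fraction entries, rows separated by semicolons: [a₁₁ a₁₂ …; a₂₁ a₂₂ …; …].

T = [3/5 2/5 1 0; 4/5 -3/10 0 0; 0 0 -1 0; 0 0 0 1]

T1 = [1 0 0 0; 0 1/2 0 0; 0 0 -1 0; 0 0 0 1]
T2·T1 = [-3/5 -2/5 0 0; 4/5 -3/10 0 0; 0 0 -1 0; 0 0 0 1]
T3·…·T1 = [-3/5 -2/5 -1 0; 4/5 -3/10 0 0; 0 0 -1 0; 0 0 0 1]
T4·…·T1 = [-3/5 -2/5 -1 0; -4/5 3/10 0 0; 0 0 -1 0; 0 0 0 1]
T5·…·T1 = [3/5 2/5 1 0; -4/5 3/10 0 0; 0 0 -1 0; 0 0 0 1]
T6·…·T1 = [3/5 2/5 1 0; 4/5 -3/10 0 0; 0 0 -1 0; 0 0 0 1]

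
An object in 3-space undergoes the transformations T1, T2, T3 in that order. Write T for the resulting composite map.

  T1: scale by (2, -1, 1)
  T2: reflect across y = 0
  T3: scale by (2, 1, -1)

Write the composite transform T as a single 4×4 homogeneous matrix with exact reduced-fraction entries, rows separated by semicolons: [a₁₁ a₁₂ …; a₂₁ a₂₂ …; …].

T = [4 0 0 0; 0 1 0 0; 0 0 -1 0; 0 0 0 1]

T1 = [2 0 0 0; 0 -1 0 0; 0 0 1 0; 0 0 0 1]
T2·T1 = [2 0 0 0; 0 1 0 0; 0 0 1 0; 0 0 0 1]
T3·…·T1 = [4 0 0 0; 0 1 0 0; 0 0 -1 0; 0 0 0 1]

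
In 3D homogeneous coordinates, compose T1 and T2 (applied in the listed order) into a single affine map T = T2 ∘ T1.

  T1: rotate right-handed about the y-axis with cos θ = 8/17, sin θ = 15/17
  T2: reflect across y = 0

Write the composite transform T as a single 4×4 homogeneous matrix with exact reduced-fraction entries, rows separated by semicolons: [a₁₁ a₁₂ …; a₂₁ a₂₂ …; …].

T1 = [8/17 0 15/17 0; 0 1 0 0; -15/17 0 8/17 0; 0 0 0 1]
T2·T1 = [8/17 0 15/17 0; 0 -1 0 0; -15/17 0 8/17 0; 0 0 0 1]

T = [8/17 0 15/17 0; 0 -1 0 0; -15/17 0 8/17 0; 0 0 0 1]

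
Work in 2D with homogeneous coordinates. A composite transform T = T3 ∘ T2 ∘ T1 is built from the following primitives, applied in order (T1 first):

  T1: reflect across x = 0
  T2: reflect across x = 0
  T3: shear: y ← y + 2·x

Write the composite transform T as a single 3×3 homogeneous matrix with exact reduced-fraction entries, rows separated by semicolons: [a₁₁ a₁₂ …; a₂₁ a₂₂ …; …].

T1 = [-1 0 0; 0 1 0; 0 0 1]
T2·T1 = [1 0 0; 0 1 0; 0 0 1]
T3·…·T1 = [1 0 0; 2 1 0; 0 0 1]

T = [1 0 0; 2 1 0; 0 0 1]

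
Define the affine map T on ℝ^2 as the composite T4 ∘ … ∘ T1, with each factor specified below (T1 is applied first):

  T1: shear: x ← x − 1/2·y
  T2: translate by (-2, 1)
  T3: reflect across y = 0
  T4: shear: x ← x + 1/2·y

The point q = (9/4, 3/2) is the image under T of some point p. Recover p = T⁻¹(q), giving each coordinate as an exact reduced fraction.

T1 = [1 -1/2 0; 0 1 0; 0 0 1]
T2·T1 = [1 -1/2 -2; 0 1 1; 0 0 1]
T3·…·T1 = [1 -1/2 -2; 0 -1 -1; 0 0 1]
T4·…·T1 = [1 -1 -5/2; 0 -1 -1; 0 0 1]
det M = -1; M⁻¹ = [1 -1 3/2; 0 -1 -1; 0 0 1]
M⁻¹ · (9/4, 3/2)ᵀ = (9/4, -5/2)ᵀ

p = (9/4, -5/2)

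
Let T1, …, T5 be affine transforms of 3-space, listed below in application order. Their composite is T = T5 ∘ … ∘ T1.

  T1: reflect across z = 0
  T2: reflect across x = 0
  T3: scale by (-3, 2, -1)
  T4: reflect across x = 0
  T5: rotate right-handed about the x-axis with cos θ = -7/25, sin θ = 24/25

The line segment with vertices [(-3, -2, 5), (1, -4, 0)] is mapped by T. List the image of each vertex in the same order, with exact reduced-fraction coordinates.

T1 reflect across z = 0: (-3, -2, 5) → (-3, -2, -5); (1, -4, 0) → (1, -4, 0)
T2 reflect across x = 0: (-3, -2, -5) → (3, -2, -5); (1, -4, 0) → (-1, -4, 0)
T3 scale by (-3, 2, -1): (3, -2, -5) → (-9, -4, 5); (-1, -4, 0) → (3, -8, 0)
T4 reflect across x = 0: (-9, -4, 5) → (9, -4, 5); (3, -8, 0) → (-3, -8, 0)
T5 rotate right-handed about the x-axis with cos θ = -7/25, sin θ = 24/25: (9, -4, 5) → (9, -92/25, -131/25); (-3, -8, 0) → (-3, 56/25, -192/25)

image vertices: (9, -92/25, -131/25), (-3, 56/25, -192/25)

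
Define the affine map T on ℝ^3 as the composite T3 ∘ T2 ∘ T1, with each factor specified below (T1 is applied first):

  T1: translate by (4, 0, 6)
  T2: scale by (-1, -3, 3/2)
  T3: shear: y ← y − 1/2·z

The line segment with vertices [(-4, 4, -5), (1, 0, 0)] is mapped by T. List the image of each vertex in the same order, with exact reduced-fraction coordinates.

image vertices: (0, -51/4, 3/2), (-5, -9/2, 9)

T1 translate by (4, 0, 6): (-4, 4, -5) → (0, 4, 1); (1, 0, 0) → (5, 0, 6)
T2 scale by (-1, -3, 3/2): (0, 4, 1) → (0, -12, 3/2); (5, 0, 6) → (-5, 0, 9)
T3 shear: y ← y − 1/2·z: (0, -12, 3/2) → (0, -51/4, 3/2); (-5, 0, 9) → (-5, -9/2, 9)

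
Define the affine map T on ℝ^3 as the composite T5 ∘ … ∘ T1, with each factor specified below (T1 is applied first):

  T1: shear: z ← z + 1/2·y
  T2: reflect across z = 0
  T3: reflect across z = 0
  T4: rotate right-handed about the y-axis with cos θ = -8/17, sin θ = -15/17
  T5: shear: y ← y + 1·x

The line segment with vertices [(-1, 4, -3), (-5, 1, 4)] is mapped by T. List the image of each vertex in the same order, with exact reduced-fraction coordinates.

T1 shear: z ← z + 1/2·y: (-1, 4, -3) → (-1, 4, -1); (-5, 1, 4) → (-5, 1, 9/2)
T2 reflect across z = 0: (-1, 4, -1) → (-1, 4, 1); (-5, 1, 9/2) → (-5, 1, -9/2)
T3 reflect across z = 0: (-1, 4, 1) → (-1, 4, -1); (-5, 1, -9/2) → (-5, 1, 9/2)
T4 rotate right-handed about the y-axis with cos θ = -8/17, sin θ = -15/17: (-1, 4, -1) → (23/17, 4, -7/17); (-5, 1, 9/2) → (-55/34, 1, -111/17)
T5 shear: y ← y + 1·x: (23/17, 4, -7/17) → (23/17, 91/17, -7/17); (-55/34, 1, -111/17) → (-55/34, -21/34, -111/17)

image vertices: (23/17, 91/17, -7/17), (-55/34, -21/34, -111/17)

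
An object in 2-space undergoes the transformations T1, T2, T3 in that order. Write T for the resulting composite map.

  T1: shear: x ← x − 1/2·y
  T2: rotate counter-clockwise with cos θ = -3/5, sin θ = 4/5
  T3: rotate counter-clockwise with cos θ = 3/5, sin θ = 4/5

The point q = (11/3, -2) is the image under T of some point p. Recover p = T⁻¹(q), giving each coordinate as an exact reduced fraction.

T1 = [1 -1/2 0; 0 1 0; 0 0 1]
T2·T1 = [-3/5 -1/2 0; 4/5 -1 0; 0 0 1]
T3·…·T1 = [-1 1/2 0; 0 -1 0; 0 0 1]
det M = 1; M⁻¹ = [-1 -1/2 0; 0 -1 0; 0 0 1]
M⁻¹ · (11/3, -2)ᵀ = (-8/3, 2)ᵀ

p = (-8/3, 2)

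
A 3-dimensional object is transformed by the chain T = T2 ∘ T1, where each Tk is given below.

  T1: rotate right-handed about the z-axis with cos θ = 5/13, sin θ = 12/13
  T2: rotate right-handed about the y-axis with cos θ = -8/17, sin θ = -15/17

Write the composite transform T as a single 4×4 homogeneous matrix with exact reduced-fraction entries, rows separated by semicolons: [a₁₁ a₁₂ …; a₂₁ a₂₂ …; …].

T1 = [5/13 -12/13 0 0; 12/13 5/13 0 0; 0 0 1 0; 0 0 0 1]
T2·T1 = [-40/221 96/221 -15/17 0; 12/13 5/13 0 0; 75/221 -180/221 -8/17 0; 0 0 0 1]

T = [-40/221 96/221 -15/17 0; 12/13 5/13 0 0; 75/221 -180/221 -8/17 0; 0 0 0 1]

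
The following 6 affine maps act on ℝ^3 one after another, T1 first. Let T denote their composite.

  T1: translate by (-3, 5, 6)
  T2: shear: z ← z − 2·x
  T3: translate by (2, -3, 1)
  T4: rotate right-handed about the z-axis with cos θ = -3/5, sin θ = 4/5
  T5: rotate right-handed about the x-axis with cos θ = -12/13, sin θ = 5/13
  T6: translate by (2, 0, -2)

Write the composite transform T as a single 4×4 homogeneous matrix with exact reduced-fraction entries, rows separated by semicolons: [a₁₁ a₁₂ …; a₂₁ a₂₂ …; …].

T1 = [1 0 0 -3; 0 1 0 5; 0 0 1 6; 0 0 0 1]
T2·T1 = [1 0 0 -3; 0 1 0 5; -2 0 1 12; 0 0 0 1]
T3·…·T1 = [1 0 0 -1; 0 1 0 2; -2 0 1 13; 0 0 0 1]
T4·…·T1 = [-3/5 -4/5 0 -1; 4/5 -3/5 0 -2; -2 0 1 13; 0 0 0 1]
T5·…·T1 = [-3/5 -4/5 0 -1; 2/65 36/65 -5/13 -41/13; 28/13 -3/13 -12/13 -166/13; 0 0 0 1]
T6·…·T1 = [-3/5 -4/5 0 1; 2/65 36/65 -5/13 -41/13; 28/13 -3/13 -12/13 -192/13; 0 0 0 1]

T = [-3/5 -4/5 0 1; 2/65 36/65 -5/13 -41/13; 28/13 -3/13 -12/13 -192/13; 0 0 0 1]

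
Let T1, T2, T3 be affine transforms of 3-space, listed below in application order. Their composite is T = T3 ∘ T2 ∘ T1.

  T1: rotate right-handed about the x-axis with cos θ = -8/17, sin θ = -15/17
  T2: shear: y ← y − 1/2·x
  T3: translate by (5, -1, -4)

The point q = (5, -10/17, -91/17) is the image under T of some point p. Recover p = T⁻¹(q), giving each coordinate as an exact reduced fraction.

T1 = [1 0 0 0; 0 -8/17 15/17 0; 0 -15/17 -8/17 0; 0 0 0 1]
T2·T1 = [1 0 0 0; -1/2 -8/17 15/17 0; 0 -15/17 -8/17 0; 0 0 0 1]
T3·…·T1 = [1 0 0 5; -1/2 -8/17 15/17 -1; 0 -15/17 -8/17 -4; 0 0 0 1]
det M = 1; M⁻¹ = [1 0 0 -5; -4/17 -8/17 -15/17 -48/17; 15/34 15/17 -8/17 -109/34; 0 0 0 1]
M⁻¹ · (5, -10/17, -91/17)ᵀ = (0, 1, 1)ᵀ

p = (0, 1, 1)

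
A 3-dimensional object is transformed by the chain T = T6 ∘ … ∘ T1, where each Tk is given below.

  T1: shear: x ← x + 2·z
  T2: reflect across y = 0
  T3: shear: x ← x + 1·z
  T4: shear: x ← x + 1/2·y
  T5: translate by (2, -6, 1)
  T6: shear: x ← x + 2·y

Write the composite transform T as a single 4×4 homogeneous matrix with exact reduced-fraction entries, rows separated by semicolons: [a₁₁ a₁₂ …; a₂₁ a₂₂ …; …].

T1 = [1 0 2 0; 0 1 0 0; 0 0 1 0; 0 0 0 1]
T2·T1 = [1 0 2 0; 0 -1 0 0; 0 0 1 0; 0 0 0 1]
T3·…·T1 = [1 0 3 0; 0 -1 0 0; 0 0 1 0; 0 0 0 1]
T4·…·T1 = [1 -1/2 3 0; 0 -1 0 0; 0 0 1 0; 0 0 0 1]
T5·…·T1 = [1 -1/2 3 2; 0 -1 0 -6; 0 0 1 1; 0 0 0 1]
T6·…·T1 = [1 -5/2 3 -10; 0 -1 0 -6; 0 0 1 1; 0 0 0 1]

T = [1 -5/2 3 -10; 0 -1 0 -6; 0 0 1 1; 0 0 0 1]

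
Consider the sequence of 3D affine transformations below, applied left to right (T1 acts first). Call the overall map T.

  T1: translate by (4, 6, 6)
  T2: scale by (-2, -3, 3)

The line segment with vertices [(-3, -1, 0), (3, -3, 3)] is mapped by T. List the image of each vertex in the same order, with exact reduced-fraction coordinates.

T1 translate by (4, 6, 6): (-3, -1, 0) → (1, 5, 6); (3, -3, 3) → (7, 3, 9)
T2 scale by (-2, -3, 3): (1, 5, 6) → (-2, -15, 18); (7, 3, 9) → (-14, -9, 27)

image vertices: (-2, -15, 18), (-14, -9, 27)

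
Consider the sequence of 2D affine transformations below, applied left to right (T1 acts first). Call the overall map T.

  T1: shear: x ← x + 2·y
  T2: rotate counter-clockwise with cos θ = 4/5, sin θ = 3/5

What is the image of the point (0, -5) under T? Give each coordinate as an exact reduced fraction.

T(p) = (-5, -10)

T1 shear: x ← x + 2·y: (0, -5) → (-10, -5)
T2 rotate counter-clockwise with cos θ = 4/5, sin θ = 3/5: (-10, -5) → (-5, -10)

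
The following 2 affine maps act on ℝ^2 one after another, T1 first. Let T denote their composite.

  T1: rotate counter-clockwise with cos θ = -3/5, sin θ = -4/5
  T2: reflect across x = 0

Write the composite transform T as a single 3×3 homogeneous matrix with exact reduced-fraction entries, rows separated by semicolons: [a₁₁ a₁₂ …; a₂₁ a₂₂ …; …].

T = [3/5 -4/5 0; -4/5 -3/5 0; 0 0 1]

T1 = [-3/5 4/5 0; -4/5 -3/5 0; 0 0 1]
T2·T1 = [3/5 -4/5 0; -4/5 -3/5 0; 0 0 1]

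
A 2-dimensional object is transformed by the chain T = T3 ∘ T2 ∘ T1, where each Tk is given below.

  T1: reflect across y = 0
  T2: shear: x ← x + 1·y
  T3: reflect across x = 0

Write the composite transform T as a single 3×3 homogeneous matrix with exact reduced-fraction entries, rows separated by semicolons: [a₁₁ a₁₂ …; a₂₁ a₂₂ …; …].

T1 = [1 0 0; 0 -1 0; 0 0 1]
T2·T1 = [1 -1 0; 0 -1 0; 0 0 1]
T3·…·T1 = [-1 1 0; 0 -1 0; 0 0 1]

T = [-1 1 0; 0 -1 0; 0 0 1]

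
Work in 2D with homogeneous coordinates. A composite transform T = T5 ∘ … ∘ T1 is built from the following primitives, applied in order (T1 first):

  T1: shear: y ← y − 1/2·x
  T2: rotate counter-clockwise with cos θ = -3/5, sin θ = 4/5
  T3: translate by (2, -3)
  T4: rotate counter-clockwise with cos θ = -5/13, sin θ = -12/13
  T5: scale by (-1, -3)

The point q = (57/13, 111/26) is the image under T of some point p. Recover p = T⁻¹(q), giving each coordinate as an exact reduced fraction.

T1 = [1 0 0; -1/2 1 0; 0 0 1]
T2·T1 = [-1/5 -4/5 0; 11/10 -3/5 0; 0 0 1]
T3·…·T1 = [-1/5 -4/5 2; 11/10 -3/5 -3; 0 0 1]
T4·…·T1 = [71/65 -16/65 -46/13; -31/130 63/65 -9/13; 0 0 1]
T5·…·T1 = [-71/65 16/65 46/13; 93/130 -189/65 27/13; 0 0 1]
det M = 3; M⁻¹ = [-63/65 -16/195 18/5; -31/130 -71/195 8/5; 0 0 1]
M⁻¹ · (57/13, 111/26)ᵀ = (-1, -1)ᵀ

p = (-1, -1)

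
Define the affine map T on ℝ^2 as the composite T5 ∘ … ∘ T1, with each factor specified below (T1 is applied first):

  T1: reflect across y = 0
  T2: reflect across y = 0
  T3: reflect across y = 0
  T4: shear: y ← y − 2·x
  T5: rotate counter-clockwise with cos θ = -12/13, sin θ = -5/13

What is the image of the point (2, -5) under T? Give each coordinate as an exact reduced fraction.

T1 reflect across y = 0: (2, -5) → (2, 5)
T2 reflect across y = 0: (2, 5) → (2, -5)
T3 reflect across y = 0: (2, -5) → (2, 5)
T4 shear: y ← y − 2·x: (2, 5) → (2, 1)
T5 rotate counter-clockwise with cos θ = -12/13, sin θ = -5/13: (2, 1) → (-19/13, -22/13)

T(p) = (-19/13, -22/13)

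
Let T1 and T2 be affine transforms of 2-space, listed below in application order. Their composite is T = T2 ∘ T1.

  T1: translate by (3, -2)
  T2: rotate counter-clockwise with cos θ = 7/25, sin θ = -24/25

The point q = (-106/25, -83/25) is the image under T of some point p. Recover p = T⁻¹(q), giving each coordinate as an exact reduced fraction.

T1 = [1 0 3; 0 1 -2; 0 0 1]
T2·T1 = [7/25 24/25 -27/25; -24/25 7/25 -86/25; 0 0 1]
det M = 1; M⁻¹ = [7/25 -24/25 -3; 24/25 7/25 2; 0 0 1]
M⁻¹ · (-106/25, -83/25)ᵀ = (-1, -3)ᵀ

p = (-1, -3)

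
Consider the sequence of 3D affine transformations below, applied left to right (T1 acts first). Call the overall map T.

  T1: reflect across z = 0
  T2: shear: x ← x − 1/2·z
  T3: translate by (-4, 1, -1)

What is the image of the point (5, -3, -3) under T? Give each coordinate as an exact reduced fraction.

T(p) = (-1/2, -2, 2)

T1 reflect across z = 0: (5, -3, -3) → (5, -3, 3)
T2 shear: x ← x − 1/2·z: (5, -3, 3) → (7/2, -3, 3)
T3 translate by (-4, 1, -1): (7/2, -3, 3) → (-1/2, -2, 2)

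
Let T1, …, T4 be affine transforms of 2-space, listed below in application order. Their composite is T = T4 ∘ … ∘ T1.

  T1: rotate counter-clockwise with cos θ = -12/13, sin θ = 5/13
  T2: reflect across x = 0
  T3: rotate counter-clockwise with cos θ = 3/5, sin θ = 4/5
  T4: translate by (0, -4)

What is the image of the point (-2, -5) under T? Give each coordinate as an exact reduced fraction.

T1 rotate counter-clockwise with cos θ = -12/13, sin θ = 5/13: (-2, -5) → (49/13, 50/13)
T2 reflect across x = 0: (49/13, 50/13) → (-49/13, 50/13)
T3 rotate counter-clockwise with cos θ = 3/5, sin θ = 4/5: (-49/13, 50/13) → (-347/65, -46/65)
T4 translate by (0, -4): (-347/65, -46/65) → (-347/65, -306/65)

T(p) = (-347/65, -306/65)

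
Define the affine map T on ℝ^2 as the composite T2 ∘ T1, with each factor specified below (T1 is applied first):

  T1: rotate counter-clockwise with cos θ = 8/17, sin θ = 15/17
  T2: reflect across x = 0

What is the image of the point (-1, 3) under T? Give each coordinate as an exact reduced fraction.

T1 rotate counter-clockwise with cos θ = 8/17, sin θ = 15/17: (-1, 3) → (-53/17, 9/17)
T2 reflect across x = 0: (-53/17, 9/17) → (53/17, 9/17)

T(p) = (53/17, 9/17)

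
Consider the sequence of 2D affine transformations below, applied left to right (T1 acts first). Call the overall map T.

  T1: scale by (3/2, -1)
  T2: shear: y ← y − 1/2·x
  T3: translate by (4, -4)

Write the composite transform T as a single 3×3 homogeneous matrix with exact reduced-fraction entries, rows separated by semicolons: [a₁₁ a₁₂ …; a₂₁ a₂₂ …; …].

T1 = [3/2 0 0; 0 -1 0; 0 0 1]
T2·T1 = [3/2 0 0; -3/4 -1 0; 0 0 1]
T3·…·T1 = [3/2 0 4; -3/4 -1 -4; 0 0 1]

T = [3/2 0 4; -3/4 -1 -4; 0 0 1]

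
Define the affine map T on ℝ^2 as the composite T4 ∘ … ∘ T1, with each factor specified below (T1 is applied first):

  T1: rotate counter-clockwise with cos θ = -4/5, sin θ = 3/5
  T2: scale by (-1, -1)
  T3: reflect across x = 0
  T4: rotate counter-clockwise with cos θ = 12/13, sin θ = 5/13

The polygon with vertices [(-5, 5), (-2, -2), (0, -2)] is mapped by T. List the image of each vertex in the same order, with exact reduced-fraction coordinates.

T1 rotate counter-clockwise with cos θ = -4/5, sin θ = 3/5: (-5, 5) → (1, -7); (-2, -2) → (14/5, 2/5); (0, -2) → (6/5, 8/5)
T2 scale by (-1, -1): (1, -7) → (-1, 7); (14/5, 2/5) → (-14/5, -2/5); (6/5, 8/5) → (-6/5, -8/5)
T3 reflect across x = 0: (-1, 7) → (1, 7); (-14/5, -2/5) → (14/5, -2/5); (-6/5, -8/5) → (6/5, -8/5)
T4 rotate counter-clockwise with cos θ = 12/13, sin θ = 5/13: (1, 7) → (-23/13, 89/13); (14/5, -2/5) → (178/65, 46/65); (6/5, -8/5) → (112/65, -66/65)

image vertices: (-23/13, 89/13), (178/65, 46/65), (112/65, -66/65)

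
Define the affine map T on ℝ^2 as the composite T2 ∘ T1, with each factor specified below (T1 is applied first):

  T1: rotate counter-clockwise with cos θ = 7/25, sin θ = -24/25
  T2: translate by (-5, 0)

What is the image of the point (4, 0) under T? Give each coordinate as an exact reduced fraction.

T1 rotate counter-clockwise with cos θ = 7/25, sin θ = -24/25: (4, 0) → (28/25, -96/25)
T2 translate by (-5, 0): (28/25, -96/25) → (-97/25, -96/25)

T(p) = (-97/25, -96/25)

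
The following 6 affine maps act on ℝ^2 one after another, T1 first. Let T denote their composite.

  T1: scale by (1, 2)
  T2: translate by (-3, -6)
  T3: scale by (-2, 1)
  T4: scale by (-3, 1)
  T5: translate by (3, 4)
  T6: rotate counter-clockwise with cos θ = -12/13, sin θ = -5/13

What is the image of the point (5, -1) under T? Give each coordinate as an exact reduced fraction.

T1 scale by (1, 2): (5, -1) → (5, -2)
T2 translate by (-3, -6): (5, -2) → (2, -8)
T3 scale by (-2, 1): (2, -8) → (-4, -8)
T4 scale by (-3, 1): (-4, -8) → (12, -8)
T5 translate by (3, 4): (12, -8) → (15, -4)
T6 rotate counter-clockwise with cos θ = -12/13, sin θ = -5/13: (15, -4) → (-200/13, -27/13)

T(p) = (-200/13, -27/13)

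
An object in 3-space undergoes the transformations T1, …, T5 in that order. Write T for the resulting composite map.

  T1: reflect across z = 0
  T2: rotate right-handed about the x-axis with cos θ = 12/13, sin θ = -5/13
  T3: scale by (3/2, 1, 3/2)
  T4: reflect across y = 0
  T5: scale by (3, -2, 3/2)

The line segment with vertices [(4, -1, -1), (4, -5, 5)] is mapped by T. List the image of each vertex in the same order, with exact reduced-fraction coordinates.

image vertices: (18, -14/13, 153/52), (18, -170/13, -315/52)

T1 reflect across z = 0: (4, -1, -1) → (4, -1, 1); (4, -5, 5) → (4, -5, -5)
T2 rotate right-handed about the x-axis with cos θ = 12/13, sin θ = -5/13: (4, -1, 1) → (4, -7/13, 17/13); (4, -5, -5) → (4, -85/13, -35/13)
T3 scale by (3/2, 1, 3/2): (4, -7/13, 17/13) → (6, -7/13, 51/26); (4, -85/13, -35/13) → (6, -85/13, -105/26)
T4 reflect across y = 0: (6, -7/13, 51/26) → (6, 7/13, 51/26); (6, -85/13, -105/26) → (6, 85/13, -105/26)
T5 scale by (3, -2, 3/2): (6, 7/13, 51/26) → (18, -14/13, 153/52); (6, 85/13, -105/26) → (18, -170/13, -315/52)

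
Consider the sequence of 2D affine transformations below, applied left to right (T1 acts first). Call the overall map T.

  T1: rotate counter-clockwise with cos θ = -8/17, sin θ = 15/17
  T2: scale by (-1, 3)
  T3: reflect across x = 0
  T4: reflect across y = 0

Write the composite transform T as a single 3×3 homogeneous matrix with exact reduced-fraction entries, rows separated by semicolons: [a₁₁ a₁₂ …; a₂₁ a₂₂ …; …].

T1 = [-8/17 -15/17 0; 15/17 -8/17 0; 0 0 1]
T2·T1 = [8/17 15/17 0; 45/17 -24/17 0; 0 0 1]
T3·…·T1 = [-8/17 -15/17 0; 45/17 -24/17 0; 0 0 1]
T4·…·T1 = [-8/17 -15/17 0; -45/17 24/17 0; 0 0 1]

T = [-8/17 -15/17 0; -45/17 24/17 0; 0 0 1]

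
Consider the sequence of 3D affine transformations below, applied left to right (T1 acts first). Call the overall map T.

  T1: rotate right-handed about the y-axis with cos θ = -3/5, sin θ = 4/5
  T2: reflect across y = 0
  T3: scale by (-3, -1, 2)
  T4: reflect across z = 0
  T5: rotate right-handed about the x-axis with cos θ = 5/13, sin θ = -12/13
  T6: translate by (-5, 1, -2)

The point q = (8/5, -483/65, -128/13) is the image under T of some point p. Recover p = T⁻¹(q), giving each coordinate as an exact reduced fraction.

T1 = [-3/5 0 4/5 0; 0 1 0 0; -4/5 0 -3/5 0; 0 0 0 1]
T2·T1 = [-3/5 0 4/5 0; 0 -1 0 0; -4/5 0 -3/5 0; 0 0 0 1]
T3·…·T1 = [9/5 0 -12/5 0; 0 1 0 0; -8/5 0 -6/5 0; 0 0 0 1]
T4·…·T1 = [9/5 0 -12/5 0; 0 1 0 0; 8/5 0 6/5 0; 0 0 0 1]
T5·…·T1 = [9/5 0 -12/5 0; 96/65 5/13 72/65 0; 8/13 -12/13 6/13 0; 0 0 0 1]
T6·…·T1 = [9/5 0 -12/5 -5; 96/65 5/13 72/65 1; 8/13 -12/13 6/13 -2; 0 0 0 1]
det M = 6; M⁻¹ = [1/5 24/65 2/13 61/65; 0 5/13 -12/13 -29/13; -4/15 18/65 3/26 -269/195; 0 0 0 1]
M⁻¹ · (8/5, -483/65, -128/13)ᵀ = (-3, 4, -5)ᵀ

p = (-3, 4, -5)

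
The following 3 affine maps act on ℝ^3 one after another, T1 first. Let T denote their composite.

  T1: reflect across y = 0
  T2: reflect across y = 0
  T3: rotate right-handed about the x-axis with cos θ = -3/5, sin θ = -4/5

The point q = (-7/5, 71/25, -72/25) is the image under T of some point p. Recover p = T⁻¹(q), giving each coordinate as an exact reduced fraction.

p = (-7/5, 3/5, 4)

T1 = [1 0 0 0; 0 -1 0 0; 0 0 1 0; 0 0 0 1]
T2·T1 = [1 0 0 0; 0 1 0 0; 0 0 1 0; 0 0 0 1]
T3·…·T1 = [1 0 0 0; 0 -3/5 4/5 0; 0 -4/5 -3/5 0; 0 0 0 1]
det M = 1; M⁻¹ = [1 0 0 0; 0 -3/5 -4/5 0; 0 4/5 -3/5 0; 0 0 0 1]
M⁻¹ · (-7/5, 71/25, -72/25)ᵀ = (-7/5, 3/5, 4)ᵀ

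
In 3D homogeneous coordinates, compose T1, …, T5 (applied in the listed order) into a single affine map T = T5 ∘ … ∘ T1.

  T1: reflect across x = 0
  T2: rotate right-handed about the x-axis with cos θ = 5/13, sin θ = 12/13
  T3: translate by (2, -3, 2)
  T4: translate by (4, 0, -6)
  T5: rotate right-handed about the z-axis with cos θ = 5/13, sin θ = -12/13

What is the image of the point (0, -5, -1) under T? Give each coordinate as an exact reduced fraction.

T(p) = (-18/13, -92/13, -9)

T1 reflect across x = 0: (0, -5, -1) → (0, -5, -1)
T2 rotate right-handed about the x-axis with cos θ = 5/13, sin θ = 12/13: (0, -5, -1) → (0, -1, -5)
T3 translate by (2, -3, 2): (0, -1, -5) → (2, -4, -3)
T4 translate by (4, 0, -6): (2, -4, -3) → (6, -4, -9)
T5 rotate right-handed about the z-axis with cos θ = 5/13, sin θ = -12/13: (6, -4, -9) → (-18/13, -92/13, -9)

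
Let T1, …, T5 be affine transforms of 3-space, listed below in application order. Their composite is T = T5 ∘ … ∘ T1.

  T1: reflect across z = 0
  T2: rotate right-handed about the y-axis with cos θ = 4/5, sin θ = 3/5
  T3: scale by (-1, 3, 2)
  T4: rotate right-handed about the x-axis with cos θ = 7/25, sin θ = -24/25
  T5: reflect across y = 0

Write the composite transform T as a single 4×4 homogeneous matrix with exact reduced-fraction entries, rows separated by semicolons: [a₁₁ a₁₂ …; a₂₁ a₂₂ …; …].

T = [-4/5 0 3/5 0; 144/125 -21/25 192/125 0; -42/125 -72/25 -56/125 0; 0 0 0 1]

T1 = [1 0 0 0; 0 1 0 0; 0 0 -1 0; 0 0 0 1]
T2·T1 = [4/5 0 -3/5 0; 0 1 0 0; -3/5 0 -4/5 0; 0 0 0 1]
T3·…·T1 = [-4/5 0 3/5 0; 0 3 0 0; -6/5 0 -8/5 0; 0 0 0 1]
T4·…·T1 = [-4/5 0 3/5 0; -144/125 21/25 -192/125 0; -42/125 -72/25 -56/125 0; 0 0 0 1]
T5·…·T1 = [-4/5 0 3/5 0; 144/125 -21/25 192/125 0; -42/125 -72/25 -56/125 0; 0 0 0 1]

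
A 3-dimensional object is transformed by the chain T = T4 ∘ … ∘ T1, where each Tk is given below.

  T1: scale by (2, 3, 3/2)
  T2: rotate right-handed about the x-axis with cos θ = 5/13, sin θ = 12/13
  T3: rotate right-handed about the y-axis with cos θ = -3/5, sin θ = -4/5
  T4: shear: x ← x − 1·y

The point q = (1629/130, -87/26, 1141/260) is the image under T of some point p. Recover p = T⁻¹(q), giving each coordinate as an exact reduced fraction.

p = (-1, -7/2, -1/2)

T1 = [2 0 0 0; 0 3 0 0; 0 0 3/2 0; 0 0 0 1]
T2·T1 = [2 0 0 0; 0 15/13 -18/13 0; 0 36/13 15/26 0; 0 0 0 1]
T3·…·T1 = [-6/5 -144/65 -6/13 0; 0 15/13 -18/13 0; 8/5 -108/65 -9/26 0; 0 0 0 1]
T4·…·T1 = [-6/5 -219/65 12/13 0; 0 15/13 -18/13 0; 8/5 -108/65 -9/26 0; 0 0 0 1]
det M = 9; M⁻¹ = [-3/10 -3/10 2/5 0; -16/65 -23/195 -12/65 0; -8/39 -32/39 -2/13 0; 0 0 0 1]
M⁻¹ · (1629/130, -87/26, 1141/260)ᵀ = (-1, -7/2, -1/2)ᵀ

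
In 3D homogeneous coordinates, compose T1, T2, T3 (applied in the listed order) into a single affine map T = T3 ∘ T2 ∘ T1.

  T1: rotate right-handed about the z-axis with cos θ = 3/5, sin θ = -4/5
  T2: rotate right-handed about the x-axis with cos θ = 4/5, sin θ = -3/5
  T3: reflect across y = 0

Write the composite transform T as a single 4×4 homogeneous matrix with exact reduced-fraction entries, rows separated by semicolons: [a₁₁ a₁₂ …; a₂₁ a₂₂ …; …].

T1 = [3/5 4/5 0 0; -4/5 3/5 0 0; 0 0 1 0; 0 0 0 1]
T2·T1 = [3/5 4/5 0 0; -16/25 12/25 3/5 0; 12/25 -9/25 4/5 0; 0 0 0 1]
T3·…·T1 = [3/5 4/5 0 0; 16/25 -12/25 -3/5 0; 12/25 -9/25 4/5 0; 0 0 0 1]

T = [3/5 4/5 0 0; 16/25 -12/25 -3/5 0; 12/25 -9/25 4/5 0; 0 0 0 1]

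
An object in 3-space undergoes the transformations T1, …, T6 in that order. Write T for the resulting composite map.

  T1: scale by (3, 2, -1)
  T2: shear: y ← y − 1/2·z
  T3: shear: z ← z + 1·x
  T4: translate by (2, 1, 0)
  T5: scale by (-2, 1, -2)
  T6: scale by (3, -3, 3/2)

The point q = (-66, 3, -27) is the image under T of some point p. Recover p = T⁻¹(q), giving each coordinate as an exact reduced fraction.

p = (3, -1, 0)

T1 = [3 0 0 0; 0 2 0 0; 0 0 -1 0; 0 0 0 1]
T2·T1 = [3 0 0 0; 0 2 1/2 0; 0 0 -1 0; 0 0 0 1]
T3·…·T1 = [3 0 0 0; 0 2 1/2 0; 3 0 -1 0; 0 0 0 1]
T4·…·T1 = [3 0 0 2; 0 2 1/2 1; 3 0 -1 0; 0 0 0 1]
T5·…·T1 = [-6 0 0 -4; 0 2 1/2 1; -6 0 2 0; 0 0 0 1]
T6·…·T1 = [-18 0 0 -12; 0 -6 -3/2 -3; -9 0 3 0; 0 0 0 1]
det M = 324; M⁻¹ = [-1/18 0 0 -2/3; 1/24 -1/6 -1/12 0; -1/6 0 1/3 -2; 0 0 0 1]
M⁻¹ · (-66, 3, -27)ᵀ = (3, -1, 0)ᵀ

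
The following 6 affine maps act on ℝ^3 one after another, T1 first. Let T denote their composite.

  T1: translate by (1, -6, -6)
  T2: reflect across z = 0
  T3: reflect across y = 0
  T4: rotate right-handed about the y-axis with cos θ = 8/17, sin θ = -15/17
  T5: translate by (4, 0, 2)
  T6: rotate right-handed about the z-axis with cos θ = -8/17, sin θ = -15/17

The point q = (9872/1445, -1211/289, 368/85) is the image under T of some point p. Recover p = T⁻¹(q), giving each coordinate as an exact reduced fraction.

T1 = [1 0 0 1; 0 1 0 -6; 0 0 1 -6; 0 0 0 1]
T2·T1 = [1 0 0 1; 0 1 0 -6; 0 0 -1 6; 0 0 0 1]
T3·…·T1 = [1 0 0 1; 0 -1 0 6; 0 0 -1 6; 0 0 0 1]
T4·…·T1 = [8/17 0 15/17 -82/17; 0 -1 0 6; 15/17 0 -8/17 63/17; 0 0 0 1]
T5·…·T1 = [8/17 0 15/17 -14/17; 0 -1 0 6; 15/17 0 -8/17 97/17; 0 0 0 1]
T6·…·T1 = [-64/289 -15/17 -120/289 1642/289; -120/289 8/17 -225/289 -606/289; 15/17 0 -8/17 97/17; 0 0 0 1]
det M = 1; M⁻¹ = [-64/289 -120/289 15/17 -79/17; -15/17 8/17 0 6; -120/289 -225/289 -8/17 58/17; 0 0 0 1]
M⁻¹ · (9872/1445, -1211/289, 368/85)ᵀ = (-3/5, -2, 9/5)ᵀ

p = (-3/5, -2, 9/5)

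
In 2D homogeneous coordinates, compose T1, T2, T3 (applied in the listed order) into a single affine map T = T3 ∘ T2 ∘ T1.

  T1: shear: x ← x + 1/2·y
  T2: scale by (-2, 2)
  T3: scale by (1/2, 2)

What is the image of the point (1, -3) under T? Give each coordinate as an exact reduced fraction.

T(p) = (1/2, -12)

T1 shear: x ← x + 1/2·y: (1, -3) → (-1/2, -3)
T2 scale by (-2, 2): (-1/2, -3) → (1, -6)
T3 scale by (1/2, 2): (1, -6) → (1/2, -12)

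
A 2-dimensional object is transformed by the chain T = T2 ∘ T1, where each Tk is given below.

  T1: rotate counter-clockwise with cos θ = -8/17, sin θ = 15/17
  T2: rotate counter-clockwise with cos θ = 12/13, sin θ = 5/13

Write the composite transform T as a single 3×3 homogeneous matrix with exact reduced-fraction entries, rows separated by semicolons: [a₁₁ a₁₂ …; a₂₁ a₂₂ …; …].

T1 = [-8/17 -15/17 0; 15/17 -8/17 0; 0 0 1]
T2·T1 = [-171/221 -140/221 0; 140/221 -171/221 0; 0 0 1]

T = [-171/221 -140/221 0; 140/221 -171/221 0; 0 0 1]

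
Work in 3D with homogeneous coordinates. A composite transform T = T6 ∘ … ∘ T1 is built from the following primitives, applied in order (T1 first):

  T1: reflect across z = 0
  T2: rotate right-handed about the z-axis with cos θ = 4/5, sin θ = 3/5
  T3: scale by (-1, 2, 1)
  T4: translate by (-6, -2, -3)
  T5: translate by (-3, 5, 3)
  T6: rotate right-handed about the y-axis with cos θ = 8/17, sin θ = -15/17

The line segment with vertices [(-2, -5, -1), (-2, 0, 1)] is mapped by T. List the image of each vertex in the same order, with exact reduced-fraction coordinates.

image vertices: (-491/85, -37/5, -148/17), (-13/5, 3/5, -7)

T1 reflect across z = 0: (-2, -5, -1) → (-2, -5, 1); (-2, 0, 1) → (-2, 0, -1)
T2 rotate right-handed about the z-axis with cos θ = 4/5, sin θ = 3/5: (-2, -5, 1) → (7/5, -26/5, 1); (-2, 0, -1) → (-8/5, -6/5, -1)
T3 scale by (-1, 2, 1): (7/5, -26/5, 1) → (-7/5, -52/5, 1); (-8/5, -6/5, -1) → (8/5, -12/5, -1)
T4 translate by (-6, -2, -3): (-7/5, -52/5, 1) → (-37/5, -62/5, -2); (8/5, -12/5, -1) → (-22/5, -22/5, -4)
T5 translate by (-3, 5, 3): (-37/5, -62/5, -2) → (-52/5, -37/5, 1); (-22/5, -22/5, -4) → (-37/5, 3/5, -1)
T6 rotate right-handed about the y-axis with cos θ = 8/17, sin θ = -15/17: (-52/5, -37/5, 1) → (-491/85, -37/5, -148/17); (-37/5, 3/5, -1) → (-13/5, 3/5, -7)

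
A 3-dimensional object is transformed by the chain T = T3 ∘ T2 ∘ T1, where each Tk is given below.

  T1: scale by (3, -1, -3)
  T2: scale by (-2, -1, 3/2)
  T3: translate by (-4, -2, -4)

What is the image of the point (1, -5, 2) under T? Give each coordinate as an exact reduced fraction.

T1 scale by (3, -1, -3): (1, -5, 2) → (3, 5, -6)
T2 scale by (-2, -1, 3/2): (3, 5, -6) → (-6, -5, -9)
T3 translate by (-4, -2, -4): (-6, -5, -9) → (-10, -7, -13)

T(p) = (-10, -7, -13)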